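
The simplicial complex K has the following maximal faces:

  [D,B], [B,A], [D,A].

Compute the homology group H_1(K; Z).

H_1 ≅ Z.

We work with the vertex ordering A < B < D. The simplices of K, each written with vertices in increasing order, are:

  0-simplices (3): A, B, D
  1-simplices (3): AB, AD, BD

Hence C_0 ≅ Z^3, C_1 ≅ Z^3.

Boundary ∂_1: C_1 → C_0 sends each edge [p,q] (with p < q) to q − p.
As a 3×3 matrix over Z this has rank 2, with invariant factors (1,1).

From H_k ≅ ker(∂_k) / im(∂_{k+1}) we obtain:

  H_1: rank ker ∂_1 − rank ∂_2 = (3 − 2) − 0 = 1, and there is no ∂_2, so H_1 = Z.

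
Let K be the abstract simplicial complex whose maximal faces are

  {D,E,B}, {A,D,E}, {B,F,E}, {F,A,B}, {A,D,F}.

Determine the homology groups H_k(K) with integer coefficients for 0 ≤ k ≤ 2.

We work with the vertex ordering A < B < D < E < F. The simplices of K, each written with vertices in increasing order, are:

  0-simplices (5): A, B, D, E, F
  1-simplices (10): AB, AD, AE, AF, BD, BE, BF, DE, DF, EF
  2-simplices (5): ABF, ADE, ADF, BDE, BEF

so the chain groups are C_0 ≅ Z^5, C_1 ≅ Z^10, C_2 ≅ Z^5.

∂_1: C_1 → C_0 maps an edge to its endpoints' difference, ∂[p,q] = q − p.
As a 5×10 matrix over Z this has rank 4, with invariant factors (1,1,1,1).

The boundary map ∂_2: C_2 → C_1 acts by ∂[p,q,r] = [q,r] − [p,r] + [p,q]. For instance
  ∂BDE = DE − BE + BD,
  ∂BEF = EF − BF + BE.
This gives a 10×5 integer matrix of rank 5; reducing to Smith normal form yields diagonal entries (1,1,1,1,1).

From H_k ≅ ker(∂_k) / im(∂_{k+1}) we obtain:

  H_0: rank C_0 − rank ∂_1 = 5 − 4 = 1, and the invariant factors of ∂_1 are all 1, so H_0 ≅ Z.
  H_1: rank ker ∂_1 − rank ∂_2 = (10 − 4) − 5 = 1, and the invariant factors of ∂_2 are all 1, so H_1 ≅ Z.
  H_2: rank ker ∂_2 − rank ∂_3 = (5 − 5) − 0 = 0, and there is no ∂_3, so H_2 ≅ 0.

H_0 ≅ Z,  H_1 ≅ Z,  H_2 = 0.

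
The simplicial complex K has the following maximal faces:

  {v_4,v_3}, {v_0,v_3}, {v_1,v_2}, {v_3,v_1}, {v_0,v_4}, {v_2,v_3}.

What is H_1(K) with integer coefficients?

H_1 ≅ Z^2.

Take the total order v_0 < v_1 < v_2 < v_3 < v_4 on the vertex set. Then K (dimension 1) consists of the simplices:

  0-simplices (5): [v_0], [v_1], [v_2], [v_3], [v_4]
  1-simplices (6): [v_0,v_3], [v_0,v_4], [v_1,v_2], [v_1,v_3], [v_2,v_3], [v_3,v_4]

so the chain groups are C_0 ≅ Z^5, C_1 ≅ Z^6.

The boundary map ∂_1: C_1 → C_0 maps an edge to its endpoints' difference, ∂[p,q] = q − p.
As a 5×6 matrix over Z this has rank 4, with invariant factors (1,1,1,1).

Now H_k = ker ∂_k / im ∂_{k+1}, so:

  H_1: rank ker ∂_1 − rank ∂_2 = (6 − 4) − 0 = 2, and there is no ∂_2, so H_1 = Z^2.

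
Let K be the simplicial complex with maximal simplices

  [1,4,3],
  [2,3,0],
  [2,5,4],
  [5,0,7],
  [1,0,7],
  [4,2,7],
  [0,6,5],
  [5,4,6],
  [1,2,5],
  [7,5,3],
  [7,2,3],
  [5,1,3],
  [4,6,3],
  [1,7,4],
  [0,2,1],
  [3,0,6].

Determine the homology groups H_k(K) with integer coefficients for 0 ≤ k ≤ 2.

H_0 ≅ Z,  H_1 ≅ Z^2,  H_2 ≅ Z.

K has 8 vertices, 24 edges, 16 triangles.
rank ∂_0 = 0, rank ∂_1 = 7 ⇒ b_0 = 8 − 0 − 7 = 1; all invariant factors of ∂_1 are 1 so no torsion. So H_0 ≅ Z.
rank ∂_1 = 7, rank ∂_2 = 15 ⇒ b_1 = 24 − 7 − 15 = 2; all invariant factors of ∂_2 are 1 so no torsion. So H_1 ≅ Z^2.
rank ∂_2 = 15, rank ∂_3 = 0 ⇒ b_2 = 16 − 15 − 0 = 1. So H_2 ≅ Z.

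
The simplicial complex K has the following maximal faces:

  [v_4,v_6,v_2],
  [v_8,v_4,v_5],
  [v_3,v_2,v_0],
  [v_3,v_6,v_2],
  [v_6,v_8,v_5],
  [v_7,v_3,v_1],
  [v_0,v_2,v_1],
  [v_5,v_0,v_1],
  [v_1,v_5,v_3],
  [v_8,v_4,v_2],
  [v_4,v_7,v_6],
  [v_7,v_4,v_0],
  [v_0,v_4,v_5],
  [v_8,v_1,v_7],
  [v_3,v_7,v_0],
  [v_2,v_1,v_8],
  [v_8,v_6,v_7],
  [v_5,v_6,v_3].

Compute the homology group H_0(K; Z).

Fix the vertex order v_0 < v_1 < v_2 < v_3 < v_4 < v_5 < v_6 < v_7 < v_8 and write every simplex with vertices in increasing order. Then dim K = 2 and the simplices of K are:

  0-simplices (9): [v_0], [v_1], [v_2], [v_3], [v_4], [v_5], [v_6], [v_7], [v_8]
  1-simplices (27): (27 of them)
  2-simplices (18): (18 of them)

Hence C_0 ≅ Z^9, C_1 ≅ Z^27, C_2 ≅ Z^18.

Boundary ∂_1: C_1 → C_0 maps an edge to its endpoints' difference, ∂[p,q] = q − p. For instance
  ∂[v_1,v_8] = [v_8] − [v_1].
The resulting 9×27 matrix has rank 8, and its Smith normal form has invariant factors (1,1,1,1,1,1,1,1).

∂_2: C_2 → C_1 sends each 2-simplex [p,q,r] to [q,r] − [p,r] + [p,q]. For instance
  ∂[v_0,v_4,v_5] = [v_4,v_5] − [v_0,v_5] + [v_0,v_4],
  ∂[v_3,v_5,v_6] = [v_5,v_6] − [v_3,v_6] + [v_3,v_5].
This gives a 27×18 integer matrix of rank 18; reducing to Smith normal form yields diagonal entries (1,1,1,1,1,1,1,1,1,1,1,1,1,1,1,1,1,2).

Computing H_k = (kernel of ∂_k) / (image of ∂_{k+1}):

  H_0: rank C_0 − rank ∂_1 = 9 − 8 = 1, and the invariant factors of ∂_1 are all 1, so H_0 ≅ Z.

H_0 ≅ Z.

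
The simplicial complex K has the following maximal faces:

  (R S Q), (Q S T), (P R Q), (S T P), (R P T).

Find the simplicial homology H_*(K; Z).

Order the vertices as P < Q < R < S < T. Listing each simplex with vertices in this order, K has dimension 2 with simplices:

  0-simplices (5): P, Q, R, S, T
  1-simplices (10): PQ, PR, PS, PT, QR, QS, QT, RS, RT, ST
  2-simplices (5): PQR, PRT, PST, QRS, QST

Hence C_0 ≅ Z^5, C_1 ≅ Z^10, C_2 ≅ Z^5.

∂_1: C_1 → C_0 sends each edge [p,q] (with p < q) to q − p. For instance
  ∂PR = R − P.
The resulting 5×10 matrix has rank 4, and its Smith normal form has invariant factors (1,1,1,1).

Boundary ∂_2: C_2 → C_1 maps a triangle to the signed sum of its edges. For instance
  ∂PST = ST − PT + PS,
  ∂PQR = QR − PR + PQ.
The resulting 10×5 matrix has rank 5, and its Smith normal form has invariant factors (1,1,1,1,1).

From H_k ≅ ker(∂_k) / im(∂_{k+1}) we obtain:

  H_0: rank C_0 − rank ∂_1 = 5 − 4 = 1, and the invariant factors of ∂_1 are all 1, so H_0 ≅ Z.
  H_1: rank ker ∂_1 − rank ∂_2 = (10 − 4) − 5 = 1, and the invariant factors of ∂_2 are all 1, so H_1 ≅ Z.
  H_2: rank ker ∂_2 − rank ∂_3 = (5 − 5) − 0 = 0, and there is no ∂_3, so H_2 ≅ 0.

As a check, the Euler characteristic is 5 − 10 + 5 = 0, which agrees with 1 − 1 + 0 = 0.

H_0 = Z,  H_1 = Z,  H_2 = 0.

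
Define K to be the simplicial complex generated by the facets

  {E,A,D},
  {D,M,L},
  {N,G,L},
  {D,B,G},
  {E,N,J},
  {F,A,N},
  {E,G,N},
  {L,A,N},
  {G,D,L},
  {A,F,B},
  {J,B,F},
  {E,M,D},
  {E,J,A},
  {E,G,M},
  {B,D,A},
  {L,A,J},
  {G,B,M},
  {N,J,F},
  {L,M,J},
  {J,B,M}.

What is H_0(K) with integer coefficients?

H_0 = Z.

Order the vertices as A < B < D < E < F < G < J < L < M < N. Listing each simplex with vertices in this order, K has dimension 2 with simplices:

  0-simplices (10): A, B, D, E, F, G, J, L, M, N
  1-simplices (30): AB, AD, AE, AF, AJ, AL, AN, BD, BF, BG, BJ, BM, DE, DG, DL, DM, EG, EJ, EM, EN, FJ, FN, GL, GM, GN, JL, JM, JN, LM, LN
  2-simplices (20): ABD, ABF, ADE, AEJ, AFN, AJL, ALN, BDG, BFJ, BGM, BJM, DEM, DGL, DLM, EGM, EGN, EJN, FJN, GLN, JLM

so the chain groups are C_0 ≅ Z^10, C_1 ≅ Z^30, C_2 ≅ Z^20.

The boundary map ∂_1: C_1 → C_0 is given by ∂[p,q] = [q] − [p]. For instance
  ∂JL = L − J.
The resulting 10×30 matrix has rank 9, and its Smith normal form has invariant factors (1,1,1,1,1,1,1,1,1).

Boundary ∂_2: C_2 → C_1 maps a triangle to the signed sum of its edges. For instance
  ∂BFJ = FJ − BJ + BF,
  ∂ABD = BD − AD + AB.
The 30×20 boundary matrix has rank 20 and Smith normal form diag(1,1,1,1,1,1,1,1,1,1,1,1,1,1,1,1,1,1,1,2).

Computing H_k = (kernel of ∂_k) / (image of ∂_{k+1}):

  H_0: rank C_0 − rank ∂_1 = 10 − 9 = 1, and the invariant factors of ∂_1 are all 1, so H_0 ≅ Z.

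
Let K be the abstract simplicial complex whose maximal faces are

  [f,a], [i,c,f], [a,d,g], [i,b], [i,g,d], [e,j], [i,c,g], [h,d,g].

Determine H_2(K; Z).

K has 10 vertices, 14 edges, 5 triangles.
rank ∂_2 = 5, rank ∂_3 = 0 ⇒ b_2 = 5 − 5 − 0 = 0. So H_2 ≅ 0.

H_2 = 0.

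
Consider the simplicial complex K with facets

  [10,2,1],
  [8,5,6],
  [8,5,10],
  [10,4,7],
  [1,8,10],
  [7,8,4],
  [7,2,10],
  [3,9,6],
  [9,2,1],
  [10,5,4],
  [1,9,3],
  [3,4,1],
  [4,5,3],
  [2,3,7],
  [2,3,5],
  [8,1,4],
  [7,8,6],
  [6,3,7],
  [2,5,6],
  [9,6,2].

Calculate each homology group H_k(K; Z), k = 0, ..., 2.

Fix the vertex order 1 < 2 < 3 < 4 < 5 < 6 < 7 < 8 < 9 < 10 and write every simplex with vertices in increasing order. Then dim K = 2 and the simplices of K are:

  0-simplices (10): [1], [2], [3], [4], [5], [6], [7], [8], [9], [10]
  1-simplices (30): (30 of them)
  2-simplices (20): (20 of them)

so the chain groups are C_0 ≅ Z^10, C_1 ≅ Z^30, C_2 ≅ Z^20.

The boundary map ∂_1: C_1 → C_0 is given by ∂[p,q] = [q] − [p]. For instance
  ∂[1,8] = [8] − [1].
The resulting 10×30 matrix has rank 9, and its Smith normal form has invariant factors (1,1,1,1,1,1,1,1,1).

Boundary ∂_2: C_2 → C_1 sends each 2-simplex [p,q,r] to [q,r] − [p,r] + [p,q]. For instance
  ∂[4,7,10] = [7,10] − [4,10] + [4,7],
  ∂[1,3,4] = [3,4] − [1,4] + [1,3].
As a 30×20 matrix over Z this has rank 20, with invariant factors (1,1,1,1,1,1,1,1,1,1,1,1,1,1,1,1,1,1,1,2).

Computing H_k = (kernel of ∂_k) / (image of ∂_{k+1}):

  H_0: rank C_0 − rank ∂_1 = 10 − 9 = 1, and the invariant factors of ∂_1 are all 1, so H_0 = Z.
  H_1: rank ker ∂_1 − rank ∂_2 = (30 − 9) − 20 = 1, and ∂_2 has invariant factor 2 > 1, so H_1 = Z ⊕ Z/2.
  H_2: rank ker ∂_2 − rank ∂_3 = (20 − 20) − 0 = 0, and there is no ∂_3, so H_2 = 0.

H_0 ≅ Z,  H_1 ≅ Z ⊕ Z/2,  H_2 = 0.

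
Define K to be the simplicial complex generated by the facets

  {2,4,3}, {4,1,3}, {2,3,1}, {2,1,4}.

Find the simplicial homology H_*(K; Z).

H_0 ≅ Z,  H_1 = 0,  H_2 ≅ Z.

Take the total order 1 < 2 < 3 < 4 on the vertex set. Then K (dimension 2) consists of the simplices:

  0-simplices (4): [1], [2], [3], [4]
  1-simplices (6): [1,2], [1,3], [1,4], [2,3], [2,4], [3,4]
  2-simplices (4): [1,2,3], [1,2,4], [1,3,4], [2,3,4]

so the chain groups are C_0 ≅ Z^4, C_1 ≅ Z^6, C_2 ≅ Z^4.

∂_1: C_1 → C_0 is given by ∂[p,q] = [q] − [p].
As a 4×6 matrix over Z this has rank 3, with invariant factors (1,1,1).

The boundary map ∂_2: C_2 → C_1 sends each 2-simplex [p,q,r] to [q,r] − [p,r] + [p,q]. For instance
  ∂[1,3,4] = [3,4] − [1,4] + [1,3],
  ∂[2,3,4] = [3,4] − [2,4] + [2,3].
The resulting 6×4 matrix has rank 3, and its Smith normal form has invariant factors (1,1,1).

Reading off H_k = ker ∂_k / im ∂_{k+1}:

  H_0: rank C_0 − rank ∂_1 = 4 − 3 = 1, and the invariant factors of ∂_1 are all 1, so H_0 ≅ Z.
  H_1: rank ker ∂_1 − rank ∂_2 = (6 − 3) − 3 = 0, and the invariant factors of ∂_2 are all 1, so H_1 ≅ 0.
  H_2: rank ker ∂_2 − rank ∂_3 = (4 − 3) − 0 = 1, and there is no ∂_3, so H_2 ≅ Z.

As a check, the Euler characteristic is 4 − 6 + 4 = 2, which agrees with 1 − 0 + 1 = 2.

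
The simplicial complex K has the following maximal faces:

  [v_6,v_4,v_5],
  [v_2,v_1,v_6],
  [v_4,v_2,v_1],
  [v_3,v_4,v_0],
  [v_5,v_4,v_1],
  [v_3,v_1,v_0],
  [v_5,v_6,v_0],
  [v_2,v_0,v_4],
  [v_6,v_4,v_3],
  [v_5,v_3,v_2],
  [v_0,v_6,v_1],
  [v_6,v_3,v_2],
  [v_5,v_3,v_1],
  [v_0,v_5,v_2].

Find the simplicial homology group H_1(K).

Take the total order v_0 < v_1 < v_2 < v_3 < v_4 < v_5 < v_6 on the vertex set. Then K (dimension 2) consists of the simplices:

  0-simplices (7): [v_0], [v_1], [v_2], [v_3], [v_4], [v_5], [v_6]
  1-simplices (21): (21 of them)
  2-simplices (14): (14 of them)

Hence C_0 ≅ Z^7, C_1 ≅ Z^21, C_2 ≅ Z^14.

Boundary ∂_1: C_1 → C_0 is given by ∂[p,q] = [q] − [p].
This gives a 7×21 integer matrix of rank 6; reducing to Smith normal form yields diagonal entries (1,1,1,1,1,1).

The boundary map ∂_2: C_2 → C_1 sends each 2-simplex [p,q,r] to [q,r] − [p,r] + [p,q]. For instance
  ∂[v_0,v_2,v_5] = [v_2,v_5] − [v_0,v_5] + [v_0,v_2],
  ∂[v_1,v_4,v_5] = [v_4,v_5] − [v_1,v_5] + [v_1,v_4].
The 21×14 boundary matrix has rank 13 and Smith normal form diag(1,1,1,1,1,1,1,1,1,1,1,1,1).

Computing H_k = (kernel of ∂_k) / (image of ∂_{k+1}):

  H_1: rank ker ∂_1 − rank ∂_2 = (21 − 6) − 13 = 2, and the invariant factors of ∂_2 are all 1, so H_1 = Z^2.

H_1 ≅ Z^2.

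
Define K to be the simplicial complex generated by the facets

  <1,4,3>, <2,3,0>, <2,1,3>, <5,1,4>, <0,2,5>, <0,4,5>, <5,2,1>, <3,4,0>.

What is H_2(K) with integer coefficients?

Fix the vertex order 0 < 1 < 2 < 3 < 4 < 5 and write every simplex with vertices in increasing order. Then dim K = 2 and the simplices of K are:

  0-simplices (6): [0], [1], [2], [3], [4], [5]
  1-simplices (12): [0,2], [0,3], [0,4], [0,5], [1,2], [1,3], [1,4], [1,5], [2,3], [2,5], [3,4], [4,5]
  2-simplices (8): [0,2,3], [0,2,5], [0,3,4], [0,4,5], [1,2,3], [1,2,5], [1,3,4], [1,4,5]

giving chain groups C_0 ≅ Z^6, C_1 ≅ Z^12, C_2 ≅ Z^8.

∂_1: C_1 → C_0 sends each edge [p,q] (with p < q) to q − p. For instance
  ∂[1,2] = [2] − [1].
As a 6×12 matrix over Z this has rank 5, with invariant factors (1,1,1,1,1).

Boundary ∂_2: C_2 → C_1 maps a triangle to the signed sum of its edges. For instance
  ∂[0,2,3] = [2,3] − [0,3] + [0,2],
  ∂[1,2,5] = [2,5] − [1,5] + [1,2].
The resulting 12×8 matrix has rank 7, and its Smith normal form has invariant factors (1,1,1,1,1,1,1).

From H_k ≅ ker(∂_k) / im(∂_{k+1}) we obtain:

  H_2: rank ker ∂_2 − rank ∂_3 = (8 − 7) − 0 = 1, and there is no ∂_3, so H_2 ≅ Z.

H_2 = Z.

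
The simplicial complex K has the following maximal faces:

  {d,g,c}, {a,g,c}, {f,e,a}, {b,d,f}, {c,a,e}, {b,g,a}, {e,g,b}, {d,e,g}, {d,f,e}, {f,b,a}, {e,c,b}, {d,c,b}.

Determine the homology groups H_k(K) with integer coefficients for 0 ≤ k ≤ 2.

Fix the vertex order a < b < c < d < e < f < g and write every simplex with vertices in increasing order. Then dim K = 2 and the simplices of K are:

  0-simplices (7): a, b, c, d, e, f, g
  1-simplices (18): ab, ac, ae, af, ag, bc, bd, be, bf, bg, cd, ce, cg, de, df, dg, ef, eg
  2-simplices (12): abf, abg, ace, acg, aef, bcd, bce, bdf, beg, cdg, def, deg

so the chain groups are C_0 ≅ Z^7, C_1 ≅ Z^18, C_2 ≅ Z^12.

∂_1: C_1 → C_0 is given by ∂[p,q] = [q] − [p]. For instance
  ∂eg = g − e.
This gives a 7×18 integer matrix of rank 6; reducing to Smith normal form yields diagonal entries (1,1,1,1,1,1).

∂_2: C_2 → C_1 acts by ∂[p,q,r] = [q,r] − [p,r] + [p,q]. For instance
  ∂bdf = df − bf + bd,
  ∂aef = ef − af + ae.
The 18×12 boundary matrix has rank 12 and Smith normal form diag(1,1,1,1,1,1,1,1,1,1,1,2).

Now H_k = ker ∂_k / im ∂_{k+1}, so:

  H_0: rank C_0 − rank ∂_1 = 7 − 6 = 1, and the invariant factors of ∂_1 are all 1, so H_0 = Z.
  H_1: rank ker ∂_1 − rank ∂_2 = (18 − 6) − 12 = 0, and ∂_2 has invariant factor 2 > 1, so H_1 = Z/2.
  H_2: rank ker ∂_2 − rank ∂_3 = (12 − 12) − 0 = 0, and there is no ∂_3, so H_2 = 0.

As a check, the Euler characteristic is 7 − 18 + 12 = 1, which agrees with 1 − 0 + 0 = 1.

H_0 ≅ Z,  H_1 ≅ Z/2,  H_2 = 0.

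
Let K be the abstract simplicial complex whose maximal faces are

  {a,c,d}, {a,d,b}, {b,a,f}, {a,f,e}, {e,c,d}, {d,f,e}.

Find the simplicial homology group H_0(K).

Order the vertices as a < b < c < d < e < f. Listing each simplex with vertices in this order, K has dimension 2 with simplices:

  0-simplices (6): a, b, c, d, e, f
  1-simplices (12): ab, ac, ad, ae, af, bd, bf, cd, ce, de, df, ef
  2-simplices (6): abd, abf, acd, aef, cde, def

giving chain groups C_0 ≅ Z^6, C_1 ≅ Z^12, C_2 ≅ Z^6.

The boundary map ∂_1: C_1 → C_0 is given by ∂[p,q] = [q] − [p].
As a 6×12 matrix over Z this has rank 5, with invariant factors (1,1,1,1,1).

∂_2: C_2 → C_1 acts by ∂[p,q,r] = [q,r] − [p,r] + [p,q]. For instance
  ∂def = ef − df + de,
  ∂abd = bd − ad + ab.
The resulting 12×6 matrix has rank 6, and its Smith normal form has invariant factors (1,1,1,1,1,1).

Reading off H_k = ker ∂_k / im ∂_{k+1}:

  H_0: rank C_0 − rank ∂_1 = 6 − 5 = 1, and the invariant factors of ∂_1 are all 1, so H_0 = Z.

(K is a triangulation of the cylinder S^1 x I.)

H_0 = Z.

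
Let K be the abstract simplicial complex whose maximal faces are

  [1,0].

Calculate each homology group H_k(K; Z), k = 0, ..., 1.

We work with the vertex ordering 0 < 1. The simplices of K, each written with vertices in increasing order, are:

  0-simplices (2): [0], [1]
  1-simplices (1): [0,1]

Hence C_0 ≅ Z^2, C_1 ≅ Z^1.

∂_1: C_1 → C_0 sends each edge [p,q] (with p < q) to q − p.
The 2×1 boundary matrix has rank 1 and Smith normal form diag(1).

Reading off H_k = ker ∂_k / im ∂_{k+1}:

  H_0: rank C_0 − rank ∂_1 = 2 − 1 = 1, and the invariant factors of ∂_1 are all 1, so H_0 = Z.
  H_1: rank ker ∂_1 − rank ∂_2 = (1 − 1) − 0 = 0, and there is no ∂_2, so H_1 = 0.

H_0 ≅ Z,  H_1 = 0.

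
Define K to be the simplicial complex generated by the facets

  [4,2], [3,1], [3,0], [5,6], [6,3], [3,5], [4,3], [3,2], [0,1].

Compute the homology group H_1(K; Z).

H_1 ≅ Z^3.

Take the total order 0 < 1 < 2 < 3 < 4 < 5 < 6 on the vertex set. Then K (dimension 1) consists of the simplices:

  0-simplices (7): [0], [1], [2], [3], [4], [5], [6]
  1-simplices (9): [0,1], [0,3], [1,3], [2,3], [2,4], [3,4], [3,5], [3,6], [5,6]

giving chain groups C_0 ≅ Z^7, C_1 ≅ Z^9.

The boundary map ∂_1: C_1 → C_0 is given by ∂[p,q] = [q] − [p].
The resulting 7×9 matrix has rank 6, and its Smith normal form has invariant factors (1,1,1,1,1,1).

Now H_k = ker ∂_k / im ∂_{k+1}, so:

  H_1: rank ker ∂_1 − rank ∂_2 = (9 − 6) − 0 = 3, and there is no ∂_2, so H_1 ≅ Z^3.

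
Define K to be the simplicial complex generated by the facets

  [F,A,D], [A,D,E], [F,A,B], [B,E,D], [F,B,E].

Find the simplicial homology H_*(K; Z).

Order the vertices as A < B < D < E < F. Listing each simplex with vertices in this order, K has dimension 2 with simplices:

  0-simplices (5): A, B, D, E, F
  1-simplices (10): AB, AD, AE, AF, BD, BE, BF, DE, DF, EF
  2-simplices (5): ABF, ADE, ADF, BDE, BEF

Hence C_0 ≅ Z^5, C_1 ≅ Z^10, C_2 ≅ Z^5.

The boundary map ∂_1: C_1 → C_0 is given by ∂[p,q] = [q] − [p]. For instance
  ∂EF = F − E.
The 5×10 boundary matrix has rank 4 and Smith normal form diag(1,1,1,1).

The boundary map ∂_2: C_2 → C_1 sends each 2-simplex [p,q,r] to [q,r] − [p,r] + [p,q]. For instance
  ∂BDE = DE − BE + BD,
  ∂ABF = BF − AF + AB.
As a 10×5 matrix over Z this has rank 5, with invariant factors (1,1,1,1,1).

From H_k ≅ ker(∂_k) / im(∂_{k+1}) we obtain:

  H_0: rank C_0 − rank ∂_1 = 5 − 4 = 1, and the invariant factors of ∂_1 are all 1, so H_0 ≅ Z.
  H_1: rank ker ∂_1 − rank ∂_2 = (10 − 4) − 5 = 1, and the invariant factors of ∂_2 are all 1, so H_1 ≅ Z.
  H_2: rank ker ∂_2 − rank ∂_3 = (5 − 5) − 0 = 0, and there is no ∂_3, so H_2 ≅ 0.

H_0 = Z,  H_1 = Z,  H_2 = 0.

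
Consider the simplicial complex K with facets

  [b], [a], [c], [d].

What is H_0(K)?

Fix the vertex order a < b < c < d and write every simplex with vertices in increasing order. Then dim K = 0 and the simplices of K are:

  0-simplices (4): a, b, c, d

giving chain groups C_0 ≅ Z^4.

Computing H_k = (kernel of ∂_k) / (image of ∂_{k+1}):

  H_0: rank C_0 − rank ∂_1 = 4 − 0 = 4, and there is no ∂_1, so H_0 = Z^4.

H_0 ≅ Z^4.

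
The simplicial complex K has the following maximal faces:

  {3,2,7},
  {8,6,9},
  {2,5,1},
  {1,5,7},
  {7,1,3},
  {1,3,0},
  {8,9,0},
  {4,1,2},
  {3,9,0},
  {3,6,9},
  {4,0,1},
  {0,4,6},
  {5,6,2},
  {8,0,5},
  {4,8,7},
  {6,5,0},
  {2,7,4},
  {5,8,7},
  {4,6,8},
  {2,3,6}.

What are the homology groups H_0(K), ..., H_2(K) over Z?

Fix the vertex order 0 < 1 < 2 < 3 < 4 < 5 < 6 < 7 < 8 < 9 and write every simplex with vertices in increasing order. Then dim K = 2 and the simplices of K are:

  0-simplices (10): [0], [1], [2], [3], [4], [5], [6], [7], [8], [9]
  1-simplices (30): (30 of them)
  2-simplices (20): (20 of them)

giving chain groups C_0 ≅ Z^10, C_1 ≅ Z^30, C_2 ≅ Z^20.

The boundary map ∂_1: C_1 → C_0 is given by ∂[p,q] = [q] − [p].
The resulting 10×30 matrix has rank 9, and its Smith normal form has invariant factors (1,1,1,1,1,1,1,1,1).

∂_2: C_2 → C_1 sends each 2-simplex [p,q,r] to [q,r] − [p,r] + [p,q]. For instance
  ∂[0,5,8] = [5,8] − [0,8] + [0,5],
  ∂[2,5,6] = [5,6] − [2,6] + [2,5].
This gives a 30×20 integer matrix of rank 20; reducing to Smith normal form yields diagonal entries (1,1,1,1,1,1,1,1,1,1,1,1,1,1,1,1,1,1,1,2).

Reading off H_k = ker ∂_k / im ∂_{k+1}:

  H_0: rank C_0 − rank ∂_1 = 10 − 9 = 1, and the invariant factors of ∂_1 are all 1, so H_0 = Z.
  H_1: rank ker ∂_1 − rank ∂_2 = (30 − 9) − 20 = 1, and ∂_2 has invariant factor 2 > 1, so H_1 = Z ⊕ Z/2.
  H_2: rank ker ∂_2 − rank ∂_3 = (20 − 20) − 0 = 0, and there is no ∂_3, so H_2 = 0.

(K is a triangulation of the Klein bottle.)

H_0 = Z,  H_1 = Z ⊕ Z/2,  H_2 = 0.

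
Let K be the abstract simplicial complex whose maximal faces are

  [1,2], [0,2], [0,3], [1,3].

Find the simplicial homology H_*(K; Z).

Order the vertices as 0 < 1 < 2 < 3. Listing each simplex with vertices in this order, K has dimension 1 with simplices:

  0-simplices (4): [0], [1], [2], [3]
  1-simplices (4): [0,2], [0,3], [1,2], [1,3]

giving chain groups C_0 ≅ Z^4, C_1 ≅ Z^4.

∂_1: C_1 → C_0 sends each edge [p,q] (with p < q) to q − p. For instance
  ∂[0,3] = [3] − [0].
This gives a 4×4 integer matrix of rank 3; reducing to Smith normal form yields diagonal entries (1,1,1).

Computing H_k = (kernel of ∂_k) / (image of ∂_{k+1}):

  H_0: rank C_0 − rank ∂_1 = 4 − 3 = 1, and the invariant factors of ∂_1 are all 1, so H_0 = Z.
  H_1: rank ker ∂_1 − rank ∂_2 = (4 − 3) − 0 = 1, and there is no ∂_2, so H_1 = Z.

As a check, the Euler characteristic is 4 − 4 = 0, which agrees with 1 − 1 = 0.

H_0 ≅ Z,  H_1 ≅ Z.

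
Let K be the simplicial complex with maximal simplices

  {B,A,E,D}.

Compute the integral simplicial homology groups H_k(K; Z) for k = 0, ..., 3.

H_0 ≅ Z,  H_1 = 0,  H_2 = 0,  H_3 = 0.

Take the total order A < B < D < E on the vertex set. Then K (dimension 3) consists of the simplices:

  0-simplices (4): A, B, D, E
  1-simplices (6): AB, AD, AE, BD, BE, DE
  2-simplices (4): ABD, ABE, ADE, BDE
  3-simplices (1): ABDE

giving chain groups C_0 ≅ Z^4, C_1 ≅ Z^6, C_2 ≅ Z^4, C_3 ≅ Z^1.

Boundary ∂_1: C_1 → C_0 sends each edge [p,q] (with p < q) to q − p. For instance
  ∂DE = E − D.
The 4×6 boundary matrix has rank 3 and Smith normal form diag(1,1,1).

The boundary map ∂_2: C_2 → C_1 sends each 2-simplex [p,q,r] to [q,r] − [p,r] + [p,q]. For instance
  ∂ABD = BD − AD + AB,
  ∂BDE = DE − BE + BD.
The resulting 6×4 matrix has rank 3, and its Smith normal form has invariant factors (1,1,1).

Boundary ∂_3: C_3 → C_2 sends each 3-simplex σ to the alternating sum Σ_i (−1)^i (σ with its i-th vertex removed). For instance
  ∂ABDE = BDE − ADE + ABE − ABD.
This gives a 4×1 integer matrix of rank 1; reducing to Smith normal form yields diagonal entries (1).

Reading off H_k = ker ∂_k / im ∂_{k+1}:

  H_0: rank C_0 − rank ∂_1 = 4 − 3 = 1, and the invariant factors of ∂_1 are all 1, so H_0 = Z.
  H_1: rank ker ∂_1 − rank ∂_2 = (6 − 3) − 3 = 0, and the invariant factors of ∂_2 are all 1, so H_1 = 0.
  H_2: rank ker ∂_2 − rank ∂_3 = (4 − 3) − 1 = 0, and the invariant factors of ∂_3 are all 1, so H_2 = 0.
  H_3: rank ker ∂_3 − rank ∂_4 = (1 − 1) − 0 = 0, and there is no ∂_4, so H_3 = 0.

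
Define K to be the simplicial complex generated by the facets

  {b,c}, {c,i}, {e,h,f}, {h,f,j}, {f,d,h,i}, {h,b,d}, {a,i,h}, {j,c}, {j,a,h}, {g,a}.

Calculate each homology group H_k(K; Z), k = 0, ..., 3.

H_0 ≅ Z,  H_1 ≅ Z^2,  H_2 = 0,  H_3 = 0.

We work with the vertex ordering a < b < c < d < e < f < g < h < i < j. The simplices of K, each written with vertices in increasing order, are:

  0-simplices (10): a, b, c, d, e, f, g, h, i, j
  1-simplices (19): ag, ah, ai, aj, bc, bd, bh, ci, cj, df, dh, di, ef, eh, fh, fi, fj, hi, hj
  2-simplices (9): ahi, ahj, bdh, dfh, dfi, dhi, efh, fhi, fhj
  3-simplices (1): dfhi

Hence C_0 ≅ Z^10, C_1 ≅ Z^19, C_2 ≅ Z^9, C_3 ≅ Z^1.

∂_1: C_1 → C_0 maps an edge to its endpoints' difference, ∂[p,q] = q − p. For instance
  ∂ah = h − a.
As a 10×19 matrix over Z this has rank 9, with invariant factors (1,1,1,1,1,1,1,1,1).

∂_2: C_2 → C_1 sends each 2-simplex [p,q,r] to [q,r] − [p,r] + [p,q]. For instance
  ∂bdh = dh − bh + bd,
  ∂dhi = hi − di + dh.
The resulting 19×9 matrix has rank 8, and its Smith normal form has invariant factors (1,1,1,1,1,1,1,1).

∂_3: C_3 → C_2 sends each 3-simplex σ to the alternating sum Σ_i (−1)^i (σ with its i-th vertex removed). For instance
  ∂dfhi = fhi − dhi + dfi − dfh.
The resulting 9×1 matrix has rank 1, and its Smith normal form has invariant factors (1).

Now H_k = ker ∂_k / im ∂_{k+1}, so:

  H_0: rank C_0 − rank ∂_1 = 10 − 9 = 1, and the invariant factors of ∂_1 are all 1, so H_0 ≅ Z.
  H_1: rank ker ∂_1 − rank ∂_2 = (19 − 9) − 8 = 2, and the invariant factors of ∂_2 are all 1, so H_1 ≅ Z^2.
  H_2: rank ker ∂_2 − rank ∂_3 = (9 − 8) − 1 = 0, and the invariant factors of ∂_3 are all 1, so H_2 ≅ 0.
  H_3: rank ker ∂_3 − rank ∂_4 = (1 − 1) − 0 = 0, and there is no ∂_4, so H_3 ≅ 0.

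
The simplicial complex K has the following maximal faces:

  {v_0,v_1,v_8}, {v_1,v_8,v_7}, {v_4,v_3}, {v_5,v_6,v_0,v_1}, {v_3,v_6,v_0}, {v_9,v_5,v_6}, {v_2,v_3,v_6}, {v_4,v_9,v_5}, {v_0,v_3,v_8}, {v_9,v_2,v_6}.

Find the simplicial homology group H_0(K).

H_0 ≅ Z.

Order the vertices as v_0 < v_1 < v_2 < v_3 < v_4 < v_5 < v_6 < v_7 < v_8 < v_9. Listing each simplex with vertices in this order, K has dimension 3 with simplices:

  0-simplices (10): [v_0], [v_1], [v_2], [v_3], [v_4], [v_5], [v_6], [v_7], [v_8], [v_9]
  1-simplices (21): (21 of them)
  2-simplices (12): (12 of them)
  3-simplices (1): [v_0,v_1,v_5,v_6]

Hence C_0 ≅ Z^10, C_1 ≅ Z^21, C_2 ≅ Z^12, C_3 ≅ Z^1.

Boundary ∂_1: C_1 → C_0 maps an edge to its endpoints' difference, ∂[p,q] = q − p. For instance
  ∂[v_7,v_8] = [v_8] − [v_7].
The 10×21 boundary matrix has rank 9 and Smith normal form diag(1,1,1,1,1,1,1,1,1).

Boundary ∂_2: C_2 → C_1 acts by ∂[p,q,r] = [q,r] − [p,r] + [p,q]. For instance
  ∂[v_2,v_3,v_6] = [v_3,v_6] − [v_2,v_6] + [v_2,v_3],
  ∂[v_1,v_7,v_8] = [v_7,v_8] − [v_1,v_8] + [v_1,v_7].
As a 21×12 matrix over Z this has rank 11, with invariant factors (1,1,1,1,1,1,1,1,1,1,1).

Boundary ∂_3: C_3 → C_2 sends each 3-simplex σ to the alternating sum Σ_i (−1)^i (σ with its i-th vertex removed). For instance
  ∂[v_0,v_1,v_5,v_6] = [v_1,v_5,v_6] − [v_0,v_5,v_6] + [v_0,v_1,v_6] − [v_0,v_1,v_5].
The resulting 12×1 matrix has rank 1, and its Smith normal form has invariant factors (1).

Now H_k = ker ∂_k / im ∂_{k+1}, so:

  H_0: rank C_0 − rank ∂_1 = 10 − 9 = 1, and the invariant factors of ∂_1 are all 1, so H_0 = Z.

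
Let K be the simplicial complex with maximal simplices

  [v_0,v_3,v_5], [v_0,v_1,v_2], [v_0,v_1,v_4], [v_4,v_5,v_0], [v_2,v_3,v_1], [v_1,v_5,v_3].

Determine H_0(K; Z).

Fix the vertex order v_0 < v_1 < v_2 < v_3 < v_4 < v_5 and write every simplex with vertices in increasing order. Then dim K = 2 and the simplices of K are:

  0-simplices (6): [v_0], [v_1], [v_2], [v_3], [v_4], [v_5]
  1-simplices (12): [v_0,v_1], [v_0,v_2], [v_0,v_3], [v_0,v_4], [v_0,v_5], [v_1,v_2], [v_1,v_3], [v_1,v_4], [v_1,v_5], [v_2,v_3], [v_3,v_5], [v_4,v_5]
  2-simplices (6): [v_0,v_1,v_2], [v_0,v_1,v_4], [v_0,v_3,v_5], [v_0,v_4,v_5], [v_1,v_2,v_3], [v_1,v_3,v_5]

giving chain groups C_0 ≅ Z^6, C_1 ≅ Z^12, C_2 ≅ Z^6.

∂_1: C_1 → C_0 is given by ∂[p,q] = [q] − [p]. For instance
  ∂[v_0,v_3] = [v_3] − [v_0].
The 6×12 boundary matrix has rank 5 and Smith normal form diag(1,1,1,1,1).

Boundary ∂_2: C_2 → C_1 maps a triangle to the signed sum of its edges. For instance
  ∂[v_0,v_4,v_5] = [v_4,v_5] − [v_0,v_5] + [v_0,v_4],
  ∂[v_1,v_3,v_5] = [v_3,v_5] − [v_1,v_5] + [v_1,v_3].
The 12×6 boundary matrix has rank 6 and Smith normal form diag(1,1,1,1,1,1).

Now H_k = ker ∂_k / im ∂_{k+1}, so:

  H_0: rank C_0 − rank ∂_1 = 6 − 5 = 1, and the invariant factors of ∂_1 are all 1, so H_0 ≅ Z.

H_0 ≅ Z.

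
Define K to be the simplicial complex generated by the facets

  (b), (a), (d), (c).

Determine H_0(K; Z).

H_0 ≅ Z^4.

We work with the vertex ordering a < b < c < d. The simplices of K, each written with vertices in increasing order, are:

  0-simplices (4): a, b, c, d

Hence C_0 ≅ Z^4.

From H_k ≅ ker(∂_k) / im(∂_{k+1}) we obtain:

  H_0: rank C_0 − rank ∂_1 = 4 − 0 = 4, and there is no ∂_1, so H_0 ≅ Z^4.

(K is a triangulation of a set of 4 points.)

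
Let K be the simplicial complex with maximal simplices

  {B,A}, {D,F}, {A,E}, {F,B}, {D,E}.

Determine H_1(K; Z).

Take the total order A < B < D < E < F on the vertex set. Then K (dimension 1) consists of the simplices:

  0-simplices (5): A, B, D, E, F
  1-simplices (5): AB, AE, BF, DE, DF

so the chain groups are C_0 ≅ Z^5, C_1 ≅ Z^5.

The boundary map ∂_1: C_1 → C_0 is given by ∂[p,q] = [q] − [p]. For instance
  ∂AB = B − A.
The resulting 5×5 matrix has rank 4, and its Smith normal form has invariant factors (1,1,1,1).

Reading off H_k = ker ∂_k / im ∂_{k+1}:

  H_1: rank ker ∂_1 − rank ∂_2 = (5 − 4) − 0 = 1, and there is no ∂_2, so H_1 ≅ Z.

(K is a triangulation of the circle S^1.)

H_1 ≅ Z.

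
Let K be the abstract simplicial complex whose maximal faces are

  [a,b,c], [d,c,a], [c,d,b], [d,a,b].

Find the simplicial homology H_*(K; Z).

H_0 = Z,  H_1 = 0,  H_2 = Z.

Take the total order a < b < c < d on the vertex set. Then K (dimension 2) consists of the simplices:

  0-simplices (4): a, b, c, d
  1-simplices (6): ab, ac, ad, bc, bd, cd
  2-simplices (4): abc, abd, acd, bcd

so the chain groups are C_0 ≅ Z^4, C_1 ≅ Z^6, C_2 ≅ Z^4.

The boundary map ∂_1: C_1 → C_0 sends each edge [p,q] (with p < q) to q − p. For instance
  ∂cd = d − c.
This gives a 4×6 integer matrix of rank 3; reducing to Smith normal form yields diagonal entries (1,1,1).

The boundary map ∂_2: C_2 → C_1 maps a triangle to the signed sum of its edges. For instance
  ∂abc = bc − ac + ab,
  ∂bcd = cd − bd + bc.
The resulting 6×4 matrix has rank 3, and its Smith normal form has invariant factors (1,1,1).

Computing H_k = (kernel of ∂_k) / (image of ∂_{k+1}):

  H_0: rank C_0 − rank ∂_1 = 4 − 3 = 1, and the invariant factors of ∂_1 are all 1, so H_0 = Z.
  H_1: rank ker ∂_1 − rank ∂_2 = (6 − 3) − 3 = 0, and the invariant factors of ∂_2 are all 1, so H_1 = 0.
  H_2: rank ker ∂_2 − rank ∂_3 = (4 − 3) − 0 = 1, and there is no ∂_3, so H_2 = Z.

As a check, the Euler characteristic is 4 − 6 + 4 = 2, which agrees with 1 − 0 + 1 = 2.
(K is a triangulation of the 2-sphere S^2.)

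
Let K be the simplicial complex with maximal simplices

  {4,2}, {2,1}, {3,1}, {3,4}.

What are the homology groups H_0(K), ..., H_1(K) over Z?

Order the vertices as 1 < 2 < 3 < 4. Listing each simplex with vertices in this order, K has dimension 1 with simplices:

  0-simplices (4): [1], [2], [3], [4]
  1-simplices (4): [1,2], [1,3], [2,4], [3,4]

Hence C_0 ≅ Z^4, C_1 ≅ Z^4.

The boundary map ∂_1: C_1 → C_0 maps an edge to its endpoints' difference, ∂[p,q] = q − p.
The resulting 4×4 matrix has rank 3, and its Smith normal form has invariant factors (1,1,1).

Computing H_k = (kernel of ∂_k) / (image of ∂_{k+1}):

  H_0: rank C_0 − rank ∂_1 = 4 − 3 = 1, and the invariant factors of ∂_1 are all 1, so H_0 = Z.
  H_1: rank ker ∂_1 − rank ∂_2 = (4 − 3) − 0 = 1, and there is no ∂_2, so H_1 = Z.

As a check, the Euler characteristic is 4 − 4 = 0, which agrees with 1 − 1 = 0.

H_0 = Z,  H_1 = Z.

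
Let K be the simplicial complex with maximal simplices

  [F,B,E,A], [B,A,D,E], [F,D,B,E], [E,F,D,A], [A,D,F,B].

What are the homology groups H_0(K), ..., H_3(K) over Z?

H_0 ≅ Z,  H_1 = 0,  H_2 = 0,  H_3 ≅ Z.

We work with the vertex ordering A < B < D < E < F. The simplices of K, each written with vertices in increasing order, are:

  0-simplices (5): A, B, D, E, F
  1-simplices (10): AB, AD, AE, AF, BD, BE, BF, DE, DF, EF
  2-simplices (10): ABD, ABE, ABF, ADE, ADF, AEF, BDE, BDF, BEF, DEF
  3-simplices (5): ABDE, ABDF, ABEF, ADEF, BDEF

giving chain groups C_0 ≅ Z^5, C_1 ≅ Z^10, C_2 ≅ Z^10, C_3 ≅ Z^5.

Boundary ∂_1: C_1 → C_0 sends each edge [p,q] (with p < q) to q − p. For instance
  ∂BE = E − B.
This gives a 5×10 integer matrix of rank 4; reducing to Smith normal form yields diagonal entries (1,1,1,1).

The boundary map ∂_2: C_2 → C_1 sends each 2-simplex [p,q,r] to [q,r] − [p,r] + [p,q]. For instance
  ∂BDF = DF − BF + BD,
  ∂AEF = EF − AF + AE.
As a 10×10 matrix over Z this has rank 6, with invariant factors (1,1,1,1,1,1).

Boundary ∂_3: C_3 → C_2 sends each 3-simplex σ to the alternating sum Σ_i (−1)^i (σ with its i-th vertex removed). For instance
  ∂ABDE = BDE − ADE + ABE − ABD,
  ∂ABEF = BEF − AEF + ABF − ABE.
This gives a 10×5 integer matrix of rank 4; reducing to Smith normal form yields diagonal entries (1,1,1,1).

Now H_k = ker ∂_k / im ∂_{k+1}, so:

  H_0: rank C_0 − rank ∂_1 = 5 − 4 = 1, and the invariant factors of ∂_1 are all 1, so H_0 ≅ Z.
  H_1: rank ker ∂_1 − rank ∂_2 = (10 − 4) − 6 = 0, and the invariant factors of ∂_2 are all 1, so H_1 ≅ 0.
  H_2: rank ker ∂_2 − rank ∂_3 = (10 − 6) − 4 = 0, and the invariant factors of ∂_3 are all 1, so H_2 ≅ 0.
  H_3: rank ker ∂_3 − rank ∂_4 = (5 − 4) − 0 = 1, and there is no ∂_4, so H_3 ≅ Z.

As a check, the Euler characteristic is 5 − 10 + 10 − 5 = 0, which agrees with 1 − 0 + 0 − 1 = 0.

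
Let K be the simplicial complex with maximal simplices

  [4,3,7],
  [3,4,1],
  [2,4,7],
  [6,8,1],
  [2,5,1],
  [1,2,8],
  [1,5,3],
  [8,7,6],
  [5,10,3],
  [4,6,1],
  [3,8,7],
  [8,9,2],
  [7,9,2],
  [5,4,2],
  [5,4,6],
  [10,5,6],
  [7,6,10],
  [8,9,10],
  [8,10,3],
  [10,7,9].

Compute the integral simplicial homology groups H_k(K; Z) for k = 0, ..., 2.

H_0 ≅ Z,  H_1 ≅ Z ⊕ Z_2,  H_2 = 0.

Take the total order 1 < 2 < 3 < 4 < 5 < 6 < 7 < 8 < 9 < 10 on the vertex set. Then K (dimension 2) consists of the simplices:

  0-simplices (10): [1], [2], [3], [4], [5], [6], [7], [8], [9], [10]
  1-simplices (30): (30 of them)
  2-simplices (20): (20 of them)

Hence C_0 ≅ Z^10, C_1 ≅ Z^30, C_2 ≅ Z^20.

Boundary ∂_1: C_1 → C_0 is given by ∂[p,q] = [q] − [p]. For instance
  ∂[6,10] = [10] − [6].
The 10×30 boundary matrix has rank 9 and Smith normal form diag(1,1,1,1,1,1,1,1,1).

Boundary ∂_2: C_2 → C_1 sends each 2-simplex [p,q,r] to [q,r] − [p,r] + [p,q]. For instance
  ∂[4,5,6] = [5,6] − [4,6] + [4,5],
  ∂[1,6,8] = [6,8] − [1,8] + [1,6].
The resulting 30×20 matrix has rank 20, and its Smith normal form has invariant factors (1,1,1,1,1,1,1,1,1,1,1,1,1,1,1,1,1,1,1,2).

Reading off H_k = ker ∂_k / im ∂_{k+1}:

  H_0: rank C_0 − rank ∂_1 = 10 − 9 = 1, and the invariant factors of ∂_1 are all 1, so H_0 ≅ Z.
  H_1: rank ker ∂_1 − rank ∂_2 = (30 − 9) − 20 = 1, and ∂_2 has invariant factor 2 > 1, so H_1 ≅ Z ⊕ Z_2.
  H_2: rank ker ∂_2 − rank ∂_3 = (20 − 20) − 0 = 0, and there is no ∂_3, so H_2 ≅ 0.

As a check, the Euler characteristic is 10 − 30 + 20 = 0, which agrees with 1 − 1 + 0 = 0.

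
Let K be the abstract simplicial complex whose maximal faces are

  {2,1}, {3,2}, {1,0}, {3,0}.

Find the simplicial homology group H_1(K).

H_1 = Z.

We work with the vertex ordering 0 < 1 < 2 < 3. The simplices of K, each written with vertices in increasing order, are:

  0-simplices (4): [0], [1], [2], [3]
  1-simplices (4): [0,1], [0,3], [1,2], [2,3]

so the chain groups are C_0 ≅ Z^4, C_1 ≅ Z^4.

∂_1: C_1 → C_0 maps an edge to its endpoints' difference, ∂[p,q] = q − p.
As a 4×4 matrix over Z this has rank 3, with invariant factors (1,1,1).

Now H_k = ker ∂_k / im ∂_{k+1}, so:

  H_1: rank ker ∂_1 − rank ∂_2 = (4 − 3) − 0 = 1, and there is no ∂_2, so H_1 ≅ Z.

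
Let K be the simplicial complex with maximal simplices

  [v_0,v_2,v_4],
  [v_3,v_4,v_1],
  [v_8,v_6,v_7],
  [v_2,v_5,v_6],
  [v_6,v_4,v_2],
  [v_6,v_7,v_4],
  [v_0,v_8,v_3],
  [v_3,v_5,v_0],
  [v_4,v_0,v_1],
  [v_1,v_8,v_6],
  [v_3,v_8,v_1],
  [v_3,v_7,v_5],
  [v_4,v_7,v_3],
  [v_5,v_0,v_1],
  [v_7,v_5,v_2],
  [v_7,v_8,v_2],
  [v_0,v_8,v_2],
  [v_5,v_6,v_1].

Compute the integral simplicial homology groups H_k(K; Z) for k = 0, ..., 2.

H_0 ≅ Z,  H_1 ≅ Z ⊕ Z/2Z,  H_2 = 0.

We work with the vertex ordering v_0 < v_1 < v_2 < v_3 < v_4 < v_5 < v_6 < v_7 < v_8. The simplices of K, each written with vertices in increasing order, are:

  0-simplices (9): [v_0], [v_1], [v_2], [v_3], [v_4], [v_5], [v_6], [v_7], [v_8]
  1-simplices (27): (27 of them)
  2-simplices (18): (18 of them)

so the chain groups are C_0 ≅ Z^9, C_1 ≅ Z^27, C_2 ≅ Z^18.

Boundary ∂_1: C_1 → C_0 sends each edge [p,q] (with p < q) to q − p.
The 9×27 boundary matrix has rank 8 and Smith normal form diag(1,1,1,1,1,1,1,1).

Boundary ∂_2: C_2 → C_1 sends each 2-simplex [p,q,r] to [q,r] − [p,r] + [p,q]. For instance
  ∂[v_1,v_6,v_8] = [v_6,v_8] − [v_1,v_8] + [v_1,v_6],
  ∂[v_3,v_5,v_7] = [v_5,v_7] − [v_3,v_7] + [v_3,v_5].
The resulting 27×18 matrix has rank 18, and its Smith normal form has invariant factors (1,1,1,1,1,1,1,1,1,1,1,1,1,1,1,1,1,2).

From H_k ≅ ker(∂_k) / im(∂_{k+1}) we obtain:

  H_0: rank C_0 − rank ∂_1 = 9 − 8 = 1, and the invariant factors of ∂_1 are all 1, so H_0 ≅ Z.
  H_1: rank ker ∂_1 − rank ∂_2 = (27 − 8) − 18 = 1, and ∂_2 has invariant factor 2 > 1, so H_1 ≅ Z ⊕ Z/2Z.
  H_2: rank ker ∂_2 − rank ∂_3 = (18 − 18) − 0 = 0, and there is no ∂_3, so H_2 ≅ 0.

As a check, the Euler characteristic is 9 − 27 + 18 = 0, which agrees with 1 − 1 + 0 = 0.
(K is a triangulation of the Klein bottle.)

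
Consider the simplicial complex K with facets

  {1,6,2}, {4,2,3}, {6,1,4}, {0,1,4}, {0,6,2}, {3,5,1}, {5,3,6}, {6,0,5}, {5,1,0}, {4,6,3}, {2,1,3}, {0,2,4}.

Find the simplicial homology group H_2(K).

Fix the vertex order 0 < 1 < 2 < 3 < 4 < 5 < 6 and write every simplex with vertices in increasing order. Then dim K = 2 and the simplices of K are:

  0-simplices (7): [0], [1], [2], [3], [4], [5], [6]
  1-simplices (18): [0,1], [0,2], [0,4], [0,5], [0,6], [1,2], [1,3], [1,4], [1,5], [1,6], [2,3], [2,4], [2,6], [3,4], [3,5], [3,6], [4,6], [5,6]
  2-simplices (12): [0,1,4], [0,1,5], [0,2,4], [0,2,6], [0,5,6], [1,2,3], [1,2,6], [1,3,5], [1,4,6], [2,3,4], [3,4,6], [3,5,6]

so the chain groups are C_0 ≅ Z^7, C_1 ≅ Z^18, C_2 ≅ Z^12.

∂_1: C_1 → C_0 maps an edge to its endpoints' difference, ∂[p,q] = q − p. For instance
  ∂[3,5] = [5] − [3].
This gives a 7×18 integer matrix of rank 6; reducing to Smith normal form yields diagonal entries (1,1,1,1,1,1).

∂_2: C_2 → C_1 maps a triangle to the signed sum of its edges. For instance
  ∂[0,2,6] = [2,6] − [0,6] + [0,2],
  ∂[1,2,3] = [2,3] − [1,3] + [1,2].
The resulting 18×12 matrix has rank 12, and its Smith normal form has invariant factors (1,1,1,1,1,1,1,1,1,1,1,2).

Computing H_k = (kernel of ∂_k) / (image of ∂_{k+1}):

  H_2: rank ker ∂_2 − rank ∂_3 = (12 − 12) − 0 = 0, and there is no ∂_3, so H_2 ≅ 0.

(K is a triangulation of the real projective plane RP^2.)

H_2 ≅ 0.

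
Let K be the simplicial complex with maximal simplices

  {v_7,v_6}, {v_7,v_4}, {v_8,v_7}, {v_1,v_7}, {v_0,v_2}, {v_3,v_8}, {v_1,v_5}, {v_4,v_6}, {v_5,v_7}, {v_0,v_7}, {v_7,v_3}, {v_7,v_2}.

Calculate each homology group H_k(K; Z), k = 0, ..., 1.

Fix the vertex order v_0 < v_1 < v_2 < v_3 < v_4 < v_5 < v_6 < v_7 < v_8 and write every simplex with vertices in increasing order. Then dim K = 1 and the simplices of K are:

  0-simplices (9): [v_0], [v_1], [v_2], [v_3], [v_4], [v_5], [v_6], [v_7], [v_8]
  1-simplices (12): [v_0,v_2], [v_0,v_7], [v_1,v_5], [v_1,v_7], [v_2,v_7], [v_3,v_7], [v_3,v_8], [v_4,v_6], [v_4,v_7], [v_5,v_7], [v_6,v_7], [v_7,v_8]

Hence C_0 ≅ Z^9, C_1 ≅ Z^12.

Boundary ∂_1: C_1 → C_0 sends each edge [p,q] (with p < q) to q − p.
This gives a 9×12 integer matrix of rank 8; reducing to Smith normal form yields diagonal entries (1,1,1,1,1,1,1,1).

Now H_k = ker ∂_k / im ∂_{k+1}, so:

  H_0: rank C_0 − rank ∂_1 = 9 − 8 = 1, and the invariant factors of ∂_1 are all 1, so H_0 = Z.
  H_1: rank ker ∂_1 − rank ∂_2 = (12 − 8) − 0 = 4, and there is no ∂_2, so H_1 = Z^4.

H_0 = Z,  H_1 = Z^4.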